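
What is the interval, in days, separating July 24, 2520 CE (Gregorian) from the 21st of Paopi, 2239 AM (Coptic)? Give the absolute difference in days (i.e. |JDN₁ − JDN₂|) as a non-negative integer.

833

JDN of the first date = 2641676.
JDN of the second date = 2642509.
|2642509 − 2641676| = 833.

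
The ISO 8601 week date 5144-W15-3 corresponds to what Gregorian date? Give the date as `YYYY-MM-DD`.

5144-04-12

ISO week 1 of 5144 is the week containing the first Thursday of 5144.
Week 15, day 3 (Wednesday) lands on 5144-04-12.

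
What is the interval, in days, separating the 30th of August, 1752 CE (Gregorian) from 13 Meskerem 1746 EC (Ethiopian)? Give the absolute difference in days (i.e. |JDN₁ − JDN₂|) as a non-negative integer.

387

JDN of the first date = 2361207.
JDN of the second date = 2361594.
|2361594 − 2361207| = 387.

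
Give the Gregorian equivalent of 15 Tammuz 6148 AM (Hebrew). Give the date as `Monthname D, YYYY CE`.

Both dates share Julian Day Number 2593461; in the Gregorian calendar that is 21 July 2388 CE.

July 21, 2388 CE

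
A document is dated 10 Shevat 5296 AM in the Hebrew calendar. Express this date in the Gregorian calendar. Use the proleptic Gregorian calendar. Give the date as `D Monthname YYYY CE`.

Julian Day Number of the source date = 2282084.
Converting JDN 2282084 to the Gregorian calendar gives 13 January 1536 CE.

13 January 1536 CE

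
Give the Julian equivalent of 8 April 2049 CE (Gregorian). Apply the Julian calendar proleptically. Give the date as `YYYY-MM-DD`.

The Julian–Gregorian offset here is 13 days (Julian trailing).
8 April 2049 Gregorian − 13 days → 26 March 2049 Julian.

2049-03-26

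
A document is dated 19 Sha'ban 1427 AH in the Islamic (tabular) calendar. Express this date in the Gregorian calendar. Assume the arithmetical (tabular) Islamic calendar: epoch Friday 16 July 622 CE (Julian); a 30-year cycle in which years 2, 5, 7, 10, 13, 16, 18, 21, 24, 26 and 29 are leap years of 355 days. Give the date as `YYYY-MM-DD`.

2006-09-13

Julian Day Number of the source date = 2453992.
Converting JDN 2453992 to the Gregorian calendar gives 13 September 2006 CE.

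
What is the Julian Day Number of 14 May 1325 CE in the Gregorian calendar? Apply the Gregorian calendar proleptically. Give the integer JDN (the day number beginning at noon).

JDN 2299161 is 15 October 1582 CE (Gregorian); the target day is −94021 days from there, so JDN = 2205140.

2205140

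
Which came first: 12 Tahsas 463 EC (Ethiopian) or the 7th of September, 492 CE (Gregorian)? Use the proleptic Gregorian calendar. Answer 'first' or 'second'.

First date → JDN 1893067; second date → JDN 1901010.
JDN 1893067 < JDN 1901010, so the first date is earlier.

first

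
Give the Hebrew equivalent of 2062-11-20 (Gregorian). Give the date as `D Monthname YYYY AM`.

17 Cheshvan 5823 AM

Both dates share Julian Day Number 2474514; in the Hebrew calendar that is 17 Cheshvan 5823 AM.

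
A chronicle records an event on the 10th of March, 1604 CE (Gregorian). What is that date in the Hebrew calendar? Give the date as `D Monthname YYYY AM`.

8 Adar II 5364 AM

Both dates share Julian Day Number 2306978; in the Hebrew calendar that is 8 Adar II 5364 AM.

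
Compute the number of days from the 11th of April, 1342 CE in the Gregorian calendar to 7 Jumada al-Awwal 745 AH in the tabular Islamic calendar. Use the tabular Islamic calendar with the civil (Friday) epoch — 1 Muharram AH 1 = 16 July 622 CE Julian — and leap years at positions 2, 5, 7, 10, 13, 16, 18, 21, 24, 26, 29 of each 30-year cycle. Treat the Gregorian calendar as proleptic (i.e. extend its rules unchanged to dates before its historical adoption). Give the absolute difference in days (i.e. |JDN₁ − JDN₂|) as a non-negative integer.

First date → JDN 2211316; second date → JDN 2212213.
The interval is |2211316 − 2212213| = 897 days.

897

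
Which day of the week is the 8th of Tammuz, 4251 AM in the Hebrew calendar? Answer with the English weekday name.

Equivalently 3 July 491 Gregorian, JDN 1900578.
JDN 1900578 mod 7 = 1, and JDN 0 was a Monday, so this is a Tuesday.

Tuesday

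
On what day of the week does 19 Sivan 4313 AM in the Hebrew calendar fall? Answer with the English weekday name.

This is JDN 1923209 (19 June 553 Gregorian).
Since JDN mod 7 = 1 (0 = Monday), the day is Tuesday.

Tuesday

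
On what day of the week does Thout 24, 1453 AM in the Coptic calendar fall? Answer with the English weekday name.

Tuesday

In the Gregorian calendar this is 2 October 1736 (JDN 2355396).
JDN 2355396 mod 7 = 1, and JDN 0 was a Monday, so this is a Tuesday.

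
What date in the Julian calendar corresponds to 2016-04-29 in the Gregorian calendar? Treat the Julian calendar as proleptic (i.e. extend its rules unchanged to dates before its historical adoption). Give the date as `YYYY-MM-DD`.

2016-04-16

At this point the Julian calendar is 13 days behind the Gregorian.
29 April 2016 Gregorian − 13 days → 16 April 2016 Julian.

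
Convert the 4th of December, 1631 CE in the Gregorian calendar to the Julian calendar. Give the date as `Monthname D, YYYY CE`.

At this point the Julian calendar is 10 days behind the Gregorian.
4 December 1631 Gregorian − 10 days → 24 November 1631 Julian.

November 24, 1631 CE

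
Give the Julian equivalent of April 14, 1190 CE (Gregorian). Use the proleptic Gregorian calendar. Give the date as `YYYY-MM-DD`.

For dates in this range the Gregorian date is 7 days ahead of the Julian.
14 April 1190 Gregorian − 7 days → 7 April 1190 Julian.

1190-04-07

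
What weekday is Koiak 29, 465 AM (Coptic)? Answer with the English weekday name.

This is JDN 1994624 (29 December 748 Gregorian).
JDN 1994624 mod 7 = 2, and JDN 0 was a Monday, so this is a Wednesday.

Wednesday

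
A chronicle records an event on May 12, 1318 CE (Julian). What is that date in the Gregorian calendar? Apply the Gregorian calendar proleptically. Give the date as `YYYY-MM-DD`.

The Julian–Gregorian offset here is 8 days (Julian trailing).
12 May 1318 Julian + 8 days → 20 May 1318 Gregorian.

1318-05-20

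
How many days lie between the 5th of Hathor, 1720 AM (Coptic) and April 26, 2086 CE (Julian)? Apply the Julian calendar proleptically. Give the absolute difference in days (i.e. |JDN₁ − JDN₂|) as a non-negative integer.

JDN of the first date = 2452959.
JDN of the second date = 2483085.
|2483085 − 2452959| = 30126.

30126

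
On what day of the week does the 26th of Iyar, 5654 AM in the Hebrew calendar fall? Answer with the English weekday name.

Friday

This is JDN 2412981 (1 June 1894 Gregorian).
2412981 ≡ 4 (mod 7); counting from Monday = 0 gives Friday.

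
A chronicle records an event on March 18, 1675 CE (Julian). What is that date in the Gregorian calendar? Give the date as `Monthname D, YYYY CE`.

March 28, 1675 CE

For dates in this range the Gregorian date is 10 days ahead of the Julian.
18 March 1675 Julian + 10 days → 28 March 1675 Gregorian.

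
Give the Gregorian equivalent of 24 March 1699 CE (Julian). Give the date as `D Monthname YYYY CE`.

The Julian–Gregorian offset here is 10 days (Julian trailing).
24 March 1699 Julian + 10 days → 3 April 1699 Gregorian.

3 April 1699 CE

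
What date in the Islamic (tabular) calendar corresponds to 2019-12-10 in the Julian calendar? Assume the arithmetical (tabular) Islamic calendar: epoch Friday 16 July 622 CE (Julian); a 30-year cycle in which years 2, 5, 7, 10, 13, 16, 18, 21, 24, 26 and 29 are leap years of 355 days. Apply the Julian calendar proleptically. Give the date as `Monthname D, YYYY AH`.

Rabi' al-Thani 25, 1441 AH

The source date corresponds to 23 December 2019 in the Gregorian calendar (JDN 2458841).
That day falls on 25 Rabi' al-Thani 1441 AH in the tabular Islamic calendar.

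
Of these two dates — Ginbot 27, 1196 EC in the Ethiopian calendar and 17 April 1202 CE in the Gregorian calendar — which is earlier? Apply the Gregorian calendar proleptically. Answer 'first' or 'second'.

The two dates have Julian Day Numbers 2160961 and 2160188 respectively.
Since 2160188 < 2160961, the second date comes first.

second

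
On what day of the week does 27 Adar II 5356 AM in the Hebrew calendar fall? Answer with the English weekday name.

Wednesday

Equivalently 27 March 1596 Gregorian, JDN 2304073.
JDN 2304073 mod 7 = 2, and JDN 0 was a Monday, so this is a Wednesday.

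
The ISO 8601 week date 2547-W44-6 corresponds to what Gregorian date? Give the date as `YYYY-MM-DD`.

ISO week 1 of 2547 is the week containing the first Thursday of 2547.
Week 44, day 6 (Saturday) lands on 2547-11-04.

2547-11-04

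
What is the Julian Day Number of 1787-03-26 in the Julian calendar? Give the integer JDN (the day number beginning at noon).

2373844

Equivalently 6 April 1787 (Gregorian).
JDN 2400001 is 17 November 1858 CE (Gregorian), MJD 0; the target day is −26157 days from there, so JDN = 2373844.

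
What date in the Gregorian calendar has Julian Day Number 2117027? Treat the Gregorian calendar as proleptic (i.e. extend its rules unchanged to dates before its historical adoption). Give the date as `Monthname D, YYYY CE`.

JDN 2451545 is 1 Jan 2000; 2117027 is −334518 days from there.

February 14, 1084 CE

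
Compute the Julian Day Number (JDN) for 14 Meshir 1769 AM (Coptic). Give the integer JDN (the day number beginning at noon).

2470955

In the Gregorian calendar the same day is 21 February 2053.
JDN 2451545 is 1 January 2000 CE (Gregorian); the target day is +19410 days from there, so JDN = 2470955.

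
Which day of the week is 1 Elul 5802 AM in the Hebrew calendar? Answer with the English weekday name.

This is JDN 2467114 (17 August 2042 Gregorian).
2467114 ≡ 6 (mod 7); counting from Monday = 0 gives Sunday.

Sunday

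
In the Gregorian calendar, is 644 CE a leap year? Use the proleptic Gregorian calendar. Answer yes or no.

yes

644 is divisible by 4 and not by 100, so it is a leap year.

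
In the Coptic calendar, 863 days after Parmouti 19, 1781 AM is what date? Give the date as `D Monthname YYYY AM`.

The starting date is JDN 2475403; 2475403 + 863 = 2476266.
JDN 2476266 corresponds to 2 Pi Kogi Enavot 1783 AM.

2 Pi Kogi Enavot 1783 AM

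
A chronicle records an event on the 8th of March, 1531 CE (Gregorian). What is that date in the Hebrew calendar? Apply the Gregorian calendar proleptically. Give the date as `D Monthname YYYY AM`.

9 Adar 5291 AM

Julian Day Number of the source date = 2280312.
Converting JDN 2280312 to the Hebrew calendar gives 9 Adar 5291 AM.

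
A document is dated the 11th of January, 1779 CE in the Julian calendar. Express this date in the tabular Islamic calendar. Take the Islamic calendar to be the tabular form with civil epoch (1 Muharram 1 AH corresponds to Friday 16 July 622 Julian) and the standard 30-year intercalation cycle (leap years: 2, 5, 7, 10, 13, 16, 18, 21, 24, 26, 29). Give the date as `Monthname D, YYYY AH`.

Both dates share Julian Day Number 2370848; in the tabular Islamic calendar that is 4 Muharram 1193 AH.

Muharram 4, 1193 AH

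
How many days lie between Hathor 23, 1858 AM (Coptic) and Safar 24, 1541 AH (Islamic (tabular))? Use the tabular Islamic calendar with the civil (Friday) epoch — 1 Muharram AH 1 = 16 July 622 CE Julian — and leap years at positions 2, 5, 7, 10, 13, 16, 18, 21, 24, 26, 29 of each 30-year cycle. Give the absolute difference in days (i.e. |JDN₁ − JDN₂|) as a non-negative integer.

9163

First date → JDN 2503381; second date → JDN 2494218.
The interval is |2503381 − 2494218| = 9163 days.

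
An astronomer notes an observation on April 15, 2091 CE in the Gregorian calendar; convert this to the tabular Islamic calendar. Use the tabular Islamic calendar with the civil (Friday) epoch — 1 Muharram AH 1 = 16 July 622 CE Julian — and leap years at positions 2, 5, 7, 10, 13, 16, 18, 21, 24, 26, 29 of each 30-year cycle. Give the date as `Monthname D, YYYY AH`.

Julian Day Number of the source date = 2484887.
Converting JDN 2484887 to the tabular Islamic calendar gives 25 Shawwal 1514 AH.

Shawwal 25, 1514 AH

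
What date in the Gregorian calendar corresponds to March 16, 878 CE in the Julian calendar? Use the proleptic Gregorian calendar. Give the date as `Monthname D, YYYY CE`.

March 20, 878 CE

At this point the Julian calendar is 4 days behind the Gregorian.
16 March 878 Julian + 4 days → 20 March 878 Gregorian.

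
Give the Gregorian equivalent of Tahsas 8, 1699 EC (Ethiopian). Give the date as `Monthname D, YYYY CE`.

December 15, 1706 CE

Both dates share Julian Day Number 2344512; in the Gregorian calendar that is 15 December 1706 CE.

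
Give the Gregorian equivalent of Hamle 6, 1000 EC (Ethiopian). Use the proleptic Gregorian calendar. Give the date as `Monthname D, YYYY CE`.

Julian Day Number of the source date = 2089411.
Converting JDN 2089411 to the Gregorian calendar gives 6 July 1008 CE.

July 6, 1008 CE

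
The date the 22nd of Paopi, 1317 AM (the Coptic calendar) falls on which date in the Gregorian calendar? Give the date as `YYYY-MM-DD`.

Julian Day Number of the source date = 2305750.
Converting JDN 2305750 to the Gregorian calendar gives 29 October 1600 CE.

1600-10-29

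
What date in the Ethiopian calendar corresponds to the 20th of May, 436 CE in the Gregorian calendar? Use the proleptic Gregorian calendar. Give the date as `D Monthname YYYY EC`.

Both dates share Julian Day Number 1880446; in the Ethiopian calendar that is 24 Ginbot 428 EC.

24 Ginbot 428 EC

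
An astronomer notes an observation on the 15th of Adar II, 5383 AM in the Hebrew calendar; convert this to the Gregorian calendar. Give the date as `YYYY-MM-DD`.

Julian Day Number of the source date = 2313924.
Converting JDN 2313924 to the Gregorian calendar gives 17 March 1623 CE.

1623-03-17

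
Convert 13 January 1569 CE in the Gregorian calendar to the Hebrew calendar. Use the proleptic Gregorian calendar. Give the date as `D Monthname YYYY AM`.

Both dates share Julian Day Number 2294138; in the Hebrew calendar that is 14 Tevet 5329 AM.

14 Tevet 5329 AM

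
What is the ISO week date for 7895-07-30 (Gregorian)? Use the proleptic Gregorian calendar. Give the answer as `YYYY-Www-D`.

The weekday is Tuesday (ISO weekday 2).
That Tuesday belongs to ISO week 31 of ISO year 7895.

7895-W31-2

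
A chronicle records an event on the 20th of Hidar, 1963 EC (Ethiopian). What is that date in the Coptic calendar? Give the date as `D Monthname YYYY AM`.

20 Hathor 1687 AM

Julian Day Number of the source date = 2440920.
Converting JDN 2440920 to the Coptic calendar gives 20 Hathor 1687 AM.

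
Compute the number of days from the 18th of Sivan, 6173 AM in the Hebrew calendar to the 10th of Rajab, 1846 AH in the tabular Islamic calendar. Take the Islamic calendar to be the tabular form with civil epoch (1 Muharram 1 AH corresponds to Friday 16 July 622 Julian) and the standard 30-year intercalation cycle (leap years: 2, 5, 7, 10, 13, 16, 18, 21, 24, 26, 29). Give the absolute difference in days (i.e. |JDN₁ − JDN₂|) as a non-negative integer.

JDN of the first date = 2602558.
JDN of the second date = 2602432.
|2602432 − 2602558| = 126.

126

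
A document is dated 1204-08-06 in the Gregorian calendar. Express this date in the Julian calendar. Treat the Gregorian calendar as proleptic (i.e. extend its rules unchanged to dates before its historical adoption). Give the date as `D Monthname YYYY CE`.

30 July 1204 CE

At this point the Julian calendar is 7 days behind the Gregorian.
6 August 1204 Gregorian − 7 days → 30 July 1204 Julian.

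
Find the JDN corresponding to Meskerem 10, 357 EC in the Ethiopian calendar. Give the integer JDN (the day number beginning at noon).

1854259

Equivalently 8 September 364 (proleptic Gregorian).
JDN 2299161 is 15 October 1582 CE (Gregorian); the target day is −444902 days from there, so JDN = 1854259.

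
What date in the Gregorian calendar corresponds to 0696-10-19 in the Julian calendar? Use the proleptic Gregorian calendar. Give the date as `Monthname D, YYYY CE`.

October 22, 696 CE

For dates in this range the Gregorian date is 3 days ahead of the Julian.
19 October 696 Julian + 3 days → 22 October 696 Gregorian.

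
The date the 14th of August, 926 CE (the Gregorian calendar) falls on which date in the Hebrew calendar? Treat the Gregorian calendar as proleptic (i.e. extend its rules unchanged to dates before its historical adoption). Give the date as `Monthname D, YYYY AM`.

Both dates share Julian Day Number 2059500; in the Hebrew calendar that is 27 Av 4686 AM.

Av 27, 4686 AM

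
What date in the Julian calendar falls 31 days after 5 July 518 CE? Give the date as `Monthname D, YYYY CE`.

August 5, 518 CE

The starting date is JDN 1910443; 1910443 + 31 = 1910474.
JDN 1910474 corresponds to August 5, 518 CE.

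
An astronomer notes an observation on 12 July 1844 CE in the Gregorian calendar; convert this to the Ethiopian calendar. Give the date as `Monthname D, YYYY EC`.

Both dates share Julian Day Number 2394760; in the Ethiopian calendar that is 6 Hamle 1836 EC.

Hamle 6, 1836 EC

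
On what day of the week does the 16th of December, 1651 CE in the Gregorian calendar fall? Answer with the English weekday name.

2324425 ≡ 5 (mod 7); counting from Monday = 0 gives Saturday.

Saturday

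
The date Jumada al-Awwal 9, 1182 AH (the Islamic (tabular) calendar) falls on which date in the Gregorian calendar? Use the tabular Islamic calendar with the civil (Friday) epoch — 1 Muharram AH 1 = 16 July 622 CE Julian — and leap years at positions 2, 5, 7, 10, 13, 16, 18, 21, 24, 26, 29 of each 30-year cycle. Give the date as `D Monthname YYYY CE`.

21 September 1768 CE

Julian Day Number of the source date = 2367073.
Converting JDN 2367073 to the Gregorian calendar gives 21 September 1768 CE.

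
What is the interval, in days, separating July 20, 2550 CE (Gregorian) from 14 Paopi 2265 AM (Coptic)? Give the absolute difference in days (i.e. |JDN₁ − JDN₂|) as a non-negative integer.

630

JDN of the first date = 2652629.
JDN of the second date = 2651999.
|2651999 − 2652629| = 630.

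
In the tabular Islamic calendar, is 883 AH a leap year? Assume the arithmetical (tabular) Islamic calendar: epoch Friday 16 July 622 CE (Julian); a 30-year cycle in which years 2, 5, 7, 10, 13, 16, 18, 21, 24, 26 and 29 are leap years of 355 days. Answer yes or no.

Year 883 AH is year 13 of its 30-year cycle; leap positions are 2, 5, 7, 10, 13, 16, 18, 21, 24, 26, 29, so it is a leap year (355 days).

yes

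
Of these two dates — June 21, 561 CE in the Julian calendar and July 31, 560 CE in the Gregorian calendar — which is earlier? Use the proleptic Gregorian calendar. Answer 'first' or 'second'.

The two dates have Julian Day Numbers 1926135 and 1925808 respectively.
Since 1925808 < 1926135, the second date comes first.

second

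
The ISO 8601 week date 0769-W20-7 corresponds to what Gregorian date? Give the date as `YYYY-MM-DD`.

0769-05-18

ISO week 1 of 769 is the week containing the first Thursday of 769.
Week 20, day 7 (Sunday) lands on 0769-05-18.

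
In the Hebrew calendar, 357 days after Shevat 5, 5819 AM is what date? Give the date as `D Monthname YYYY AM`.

The starting date is JDN 2473113; 2473113 + 357 = 2473470.
JDN 2473470 corresponds to 9 Shevat 5820 AM.

9 Shevat 5820 AM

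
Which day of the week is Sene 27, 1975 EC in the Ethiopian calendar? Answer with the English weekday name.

This is JDN 2445520 (4 July 1983 Gregorian).
Since JDN mod 7 = 0 (0 = Monday), the day is Monday.

Monday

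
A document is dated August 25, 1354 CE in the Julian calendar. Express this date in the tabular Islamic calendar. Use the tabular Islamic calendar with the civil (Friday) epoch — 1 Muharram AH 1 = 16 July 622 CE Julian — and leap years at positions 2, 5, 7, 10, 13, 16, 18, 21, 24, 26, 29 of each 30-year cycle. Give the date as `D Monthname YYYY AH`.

5 Sha'ban 755 AH

The source date corresponds to 2 September 1354 in the proleptic Gregorian calendar (JDN 2215843).
That day falls on 5 Sha'ban 755 AH in the tabular Islamic calendar.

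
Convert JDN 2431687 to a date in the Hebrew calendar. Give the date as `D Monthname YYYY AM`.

The Gregorian equivalent of JDN 2431687 is 19 August 1945.
In the Hebrew calendar that day is 10 Elul 5705 AM.

10 Elul 5705 AM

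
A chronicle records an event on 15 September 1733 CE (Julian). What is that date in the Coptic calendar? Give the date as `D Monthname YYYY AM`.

18 Thout 1450 AM

The source date corresponds to 26 September 1733 in the Gregorian calendar (JDN 2354294).
That day falls on 18 Thout 1450 AM in the Coptic calendar.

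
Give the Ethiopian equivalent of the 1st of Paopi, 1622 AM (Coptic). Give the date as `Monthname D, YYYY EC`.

Julian Day Number of the source date = 2417130.
Converting JDN 2417130 to the Ethiopian calendar gives 1 Tikimt 1898 EC.

Tikimt 1, 1898 EC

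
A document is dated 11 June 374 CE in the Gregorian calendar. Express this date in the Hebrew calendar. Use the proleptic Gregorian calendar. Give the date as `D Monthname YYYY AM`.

Julian Day Number of the source date = 1857822.
Converting JDN 1857822 to the Hebrew calendar gives 14 Sivan 4134 AM.

14 Sivan 4134 AM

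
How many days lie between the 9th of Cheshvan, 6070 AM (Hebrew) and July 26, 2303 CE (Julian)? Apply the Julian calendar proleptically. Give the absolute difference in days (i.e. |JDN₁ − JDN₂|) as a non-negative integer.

First date → JDN 2564722; second date → JDN 2562435.
The interval is |2564722 − 2562435| = 2287 days.

2287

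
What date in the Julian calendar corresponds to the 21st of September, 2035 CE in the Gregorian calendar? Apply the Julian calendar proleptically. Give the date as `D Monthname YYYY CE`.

8 September 2035 CE

For dates in this range the Gregorian date is 13 days ahead of the Julian.
21 September 2035 Gregorian − 13 days → 8 September 2035 Julian.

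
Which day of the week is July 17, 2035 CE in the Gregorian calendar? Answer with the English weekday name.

JDN 2464526 mod 7 = 1, and JDN 0 was a Monday, so this is a Tuesday.

Tuesday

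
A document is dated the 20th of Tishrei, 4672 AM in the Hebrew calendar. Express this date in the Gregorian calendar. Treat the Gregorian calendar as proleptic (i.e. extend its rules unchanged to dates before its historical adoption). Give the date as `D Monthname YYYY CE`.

Julian Day Number of the source date = 2054058.
Converting JDN 2054058 to the Gregorian calendar gives 20 September 911 CE.

20 September 911 CE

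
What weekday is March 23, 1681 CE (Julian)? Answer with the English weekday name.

In the Gregorian calendar this is 2 April 1681 (JDN 2335125).
Since JDN mod 7 = 2 (0 = Monday), the day is Wednesday.

Wednesday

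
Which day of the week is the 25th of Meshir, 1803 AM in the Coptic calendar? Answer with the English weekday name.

Tuesday

Equivalently 4 March 2087 Gregorian, JDN 2483384.
2483384 ≡ 1 (mod 7); counting from Monday = 0 gives Tuesday.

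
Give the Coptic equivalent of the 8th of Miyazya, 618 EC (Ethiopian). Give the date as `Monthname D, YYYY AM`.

Parmouti 8, 342 AM

Julian Day Number of the source date = 1949797.
Converting JDN 1949797 to the Coptic calendar gives 8 Parmouti 342 AM.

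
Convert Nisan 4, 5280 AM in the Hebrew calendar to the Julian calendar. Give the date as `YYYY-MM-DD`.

1520-03-23

Both dates share Julian Day Number 2276320; in the Julian calendar that is 23 March 1520 CE.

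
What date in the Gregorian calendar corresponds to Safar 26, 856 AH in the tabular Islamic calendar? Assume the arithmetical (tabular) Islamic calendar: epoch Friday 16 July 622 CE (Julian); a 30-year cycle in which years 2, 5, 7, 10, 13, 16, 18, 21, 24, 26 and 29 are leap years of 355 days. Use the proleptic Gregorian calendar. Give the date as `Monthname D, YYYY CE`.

Both dates share Julian Day Number 2251478; in the Gregorian calendar that is 27 March 1452 CE.

March 27, 1452 CE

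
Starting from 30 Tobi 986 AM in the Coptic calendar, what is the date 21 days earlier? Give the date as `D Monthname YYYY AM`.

9 Tobi 986 AM

The starting date is JDN 2184950; 2184950 − 21 = 2184929.
JDN 2184929 corresponds to 9 Tobi 986 AM.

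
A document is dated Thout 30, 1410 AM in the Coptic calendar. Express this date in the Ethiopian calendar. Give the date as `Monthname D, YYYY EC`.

Julian Day Number of the source date = 2339696.
Converting JDN 2339696 to the Ethiopian calendar gives 30 Meskerem 1686 EC.

Meskerem 30, 1686 EC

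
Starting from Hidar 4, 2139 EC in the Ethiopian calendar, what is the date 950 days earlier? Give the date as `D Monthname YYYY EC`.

29 Megabit 2136 EC

The starting date is JDN 2505188; 2505188 − 950 = 2504238.
JDN 2504238 corresponds to 29 Megabit 2136 EC.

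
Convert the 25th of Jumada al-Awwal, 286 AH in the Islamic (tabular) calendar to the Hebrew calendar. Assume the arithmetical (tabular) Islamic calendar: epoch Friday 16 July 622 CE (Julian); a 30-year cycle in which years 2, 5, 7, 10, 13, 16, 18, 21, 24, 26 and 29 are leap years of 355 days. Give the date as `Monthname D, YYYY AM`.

Sivan 25, 4659 AM

Julian Day Number of the source date = 2049576.
Converting JDN 2049576 to the Hebrew calendar gives 25 Sivan 4659 AM.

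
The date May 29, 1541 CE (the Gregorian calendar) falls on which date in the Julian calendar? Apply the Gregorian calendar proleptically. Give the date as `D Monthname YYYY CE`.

At this point the Julian calendar is 10 days behind the Gregorian.
29 May 1541 Gregorian − 10 days → 19 May 1541 Julian.

19 May 1541 CE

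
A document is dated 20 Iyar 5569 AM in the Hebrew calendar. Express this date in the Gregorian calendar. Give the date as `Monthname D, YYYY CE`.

Julian Day Number of the source date = 2381909.
Converting JDN 2381909 to the Gregorian calendar gives 6 May 1809 CE.

May 6, 1809 CE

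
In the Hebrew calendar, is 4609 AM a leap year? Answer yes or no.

yes

Hebrew year 4609 is year 11 of its 19-year Metonic cycle; leap years are at positions 3, 6, 8, 11, 14, 17, 19, so it is a leap year (13 months).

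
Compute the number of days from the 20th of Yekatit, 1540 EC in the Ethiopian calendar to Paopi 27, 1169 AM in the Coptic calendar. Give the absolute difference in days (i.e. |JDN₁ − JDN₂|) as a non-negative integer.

34812

JDN of the first date = 2286510.
JDN of the second date = 2251698.
|2251698 − 2286510| = 34812.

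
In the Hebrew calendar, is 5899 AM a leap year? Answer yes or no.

Hebrew year 5899 is year 9 of its 19-year Metonic cycle; leap years are at positions 3, 6, 8, 11, 14, 17, 19, so it is a common year (12 months).

no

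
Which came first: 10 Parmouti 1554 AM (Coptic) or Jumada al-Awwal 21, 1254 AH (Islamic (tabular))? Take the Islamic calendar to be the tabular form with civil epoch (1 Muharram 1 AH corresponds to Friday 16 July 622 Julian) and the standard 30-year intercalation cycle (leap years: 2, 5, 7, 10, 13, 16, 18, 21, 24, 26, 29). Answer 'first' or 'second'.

First date → JDN 2392482; second date → JDN 2392599.
JDN 2392482 < JDN 2392599, so the first date is earlier.

first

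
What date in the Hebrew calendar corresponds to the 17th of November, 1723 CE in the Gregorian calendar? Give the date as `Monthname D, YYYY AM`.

Julian Day Number of the source date = 2350693.
Converting JDN 2350693 to the Hebrew calendar gives 19 Cheshvan 5484 AM.

Cheshvan 19, 5484 AM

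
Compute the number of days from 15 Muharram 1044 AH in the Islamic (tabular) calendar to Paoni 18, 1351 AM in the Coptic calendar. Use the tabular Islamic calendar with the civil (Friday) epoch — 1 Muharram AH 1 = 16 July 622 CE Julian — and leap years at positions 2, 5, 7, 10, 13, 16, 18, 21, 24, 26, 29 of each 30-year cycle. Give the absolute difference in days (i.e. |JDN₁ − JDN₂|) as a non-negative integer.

346

JDN of the first date = 2318058.
JDN of the second date = 2318404.
|2318404 − 2318058| = 346.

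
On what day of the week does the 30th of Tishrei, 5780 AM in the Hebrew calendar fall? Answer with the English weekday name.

In the Gregorian calendar this is 29 October 2019 (JDN 2458786).
Since JDN mod 7 = 1 (0 = Monday), the day is Tuesday.

Tuesday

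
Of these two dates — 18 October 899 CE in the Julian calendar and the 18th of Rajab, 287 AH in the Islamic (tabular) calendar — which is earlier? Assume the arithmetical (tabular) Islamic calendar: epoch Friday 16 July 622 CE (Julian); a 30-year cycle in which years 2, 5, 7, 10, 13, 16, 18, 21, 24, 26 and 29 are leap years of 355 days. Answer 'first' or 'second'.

first

Converting both to JDN: 2049708 vs 2049983; the smaller is the first.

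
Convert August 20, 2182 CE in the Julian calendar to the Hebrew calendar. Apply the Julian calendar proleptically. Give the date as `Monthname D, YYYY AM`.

Elul 5, 5942 AM

Both dates share Julian Day Number 2518265; in the Hebrew calendar that is 5 Elul 5942 AM.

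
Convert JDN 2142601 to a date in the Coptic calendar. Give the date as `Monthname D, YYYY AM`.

Meshir 20, 870 AM

JDN 2142601 is 21 February 1154 in the proleptic Gregorian calendar.
In the Coptic calendar that day is Meshir 20, 870 AM.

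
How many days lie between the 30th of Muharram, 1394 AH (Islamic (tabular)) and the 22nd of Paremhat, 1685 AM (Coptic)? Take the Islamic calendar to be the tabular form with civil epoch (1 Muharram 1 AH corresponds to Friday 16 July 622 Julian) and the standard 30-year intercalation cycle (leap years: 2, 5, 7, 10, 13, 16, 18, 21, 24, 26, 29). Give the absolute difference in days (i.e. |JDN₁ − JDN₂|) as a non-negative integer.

First date → JDN 2442102; second date → JDN 2440312.
The interval is |2442102 − 2440312| = 1790 days.

1790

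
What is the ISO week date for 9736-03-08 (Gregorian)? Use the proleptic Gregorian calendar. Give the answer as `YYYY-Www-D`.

The weekday is Thursday (ISO weekday 4).
That Thursday belongs to ISO week 10 of ISO year 9736.

9736-W10-4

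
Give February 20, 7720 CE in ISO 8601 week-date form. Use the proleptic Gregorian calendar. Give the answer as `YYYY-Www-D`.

The weekday is Tuesday (ISO weekday 2).
That Tuesday belongs to ISO week 8 of ISO year 7720.

7720-W08-2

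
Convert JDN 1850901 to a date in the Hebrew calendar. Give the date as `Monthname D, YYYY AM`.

Tammuz 3, 4115 AM

JDN 1850901 is 30 June 355 in the proleptic Gregorian calendar.
In the Hebrew calendar that day is Tammuz 3, 4115 AM.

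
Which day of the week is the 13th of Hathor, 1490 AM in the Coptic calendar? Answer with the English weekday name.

Saturday

In the Gregorian calendar this is 20 November 1773 (JDN 2368959).
Since JDN mod 7 = 5 (0 = Monday), the day is Saturday.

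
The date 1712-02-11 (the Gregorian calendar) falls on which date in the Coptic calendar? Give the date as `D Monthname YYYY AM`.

Both dates share Julian Day Number 2346396; in the Coptic calendar that is 5 Meshir 1428 AM.

5 Meshir 1428 AM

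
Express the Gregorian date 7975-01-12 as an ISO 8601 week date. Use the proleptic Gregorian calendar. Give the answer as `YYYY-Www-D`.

The weekday is Sunday (ISO weekday 7).
That Sunday belongs to ISO week 2 of ISO year 7975.

7975-W02-7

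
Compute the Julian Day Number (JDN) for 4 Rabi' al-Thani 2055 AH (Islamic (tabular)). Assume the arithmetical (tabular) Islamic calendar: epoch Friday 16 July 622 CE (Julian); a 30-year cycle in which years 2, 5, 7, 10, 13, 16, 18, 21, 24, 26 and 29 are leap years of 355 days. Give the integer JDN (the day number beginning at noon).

2676401

Equivalently 21 August 2615 (Gregorian).
JDN 2299161 is 15 October 1582 CE (Gregorian); the target day is +377240 days from there, so JDN = 2676401.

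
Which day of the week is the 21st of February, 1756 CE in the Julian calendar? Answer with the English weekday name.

In the Gregorian calendar this is 3 March 1756 (JDN 2362488).
2362488 ≡ 2 (mod 7); counting from Monday = 0 gives Wednesday.

Wednesday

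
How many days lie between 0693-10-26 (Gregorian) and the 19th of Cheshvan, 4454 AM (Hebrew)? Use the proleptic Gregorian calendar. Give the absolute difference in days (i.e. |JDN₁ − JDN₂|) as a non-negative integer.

1

JDN of the first date = 1974472.
JDN of the second date = 1974473.
|1974473 − 1974472| = 1.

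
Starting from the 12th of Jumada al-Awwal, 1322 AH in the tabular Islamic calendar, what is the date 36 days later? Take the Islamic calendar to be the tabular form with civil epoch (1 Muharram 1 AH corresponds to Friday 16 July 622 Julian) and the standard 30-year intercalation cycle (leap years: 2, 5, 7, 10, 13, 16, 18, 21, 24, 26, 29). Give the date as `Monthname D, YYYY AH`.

JDN of the 12th of Jumada al-Awwal, 1322 AH = 2416687.
2416687 + 36 = 2416723.
JDN 2416723 in the tabular Islamic calendar is Jumada al-Thani 18, 1322 AH.

Jumada al-Thani 18, 1322 AH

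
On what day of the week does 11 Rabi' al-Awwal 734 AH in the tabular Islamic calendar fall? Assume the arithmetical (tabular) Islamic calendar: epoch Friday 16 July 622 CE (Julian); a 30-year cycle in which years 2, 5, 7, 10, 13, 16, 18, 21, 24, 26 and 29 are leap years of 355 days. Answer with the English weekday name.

Saturday

This is JDN 2208260 (28 November 1333 Gregorian).
2208260 ≡ 5 (mod 7); counting from Monday = 0 gives Saturday.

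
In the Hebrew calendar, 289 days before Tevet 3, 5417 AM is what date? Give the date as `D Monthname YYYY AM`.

9 Adar 5416 AM

The starting date is JDN 2326255; 2326255 − 289 = 2325966.
JDN 2325966 corresponds to 9 Adar 5416 AM.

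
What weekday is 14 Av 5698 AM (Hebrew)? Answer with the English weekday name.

Thursday

This is JDN 2429122 (11 August 1938 Gregorian).
Since JDN mod 7 = 3 (0 = Monday), the day is Thursday.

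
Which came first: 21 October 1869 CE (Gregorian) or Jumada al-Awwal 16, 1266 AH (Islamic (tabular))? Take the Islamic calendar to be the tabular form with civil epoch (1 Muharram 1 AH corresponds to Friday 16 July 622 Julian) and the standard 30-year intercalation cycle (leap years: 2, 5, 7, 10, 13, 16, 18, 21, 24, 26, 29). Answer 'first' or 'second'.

First date → JDN 2403992; second date → JDN 2396847.
JDN 2396847 < JDN 2403992, so the second date is earlier.

second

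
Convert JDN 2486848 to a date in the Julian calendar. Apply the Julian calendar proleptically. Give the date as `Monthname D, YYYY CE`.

JDN 2486848 is 27 August 2096 in the Gregorian calendar.
In the Julian calendar that day is August 14, 2096 CE.

August 14, 2096 CE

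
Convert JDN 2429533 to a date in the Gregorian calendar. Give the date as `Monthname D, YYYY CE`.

September 26, 1939 CE

Counting from JDN 2299161 = 15 Oct 1582 gives an offset of 130372 days.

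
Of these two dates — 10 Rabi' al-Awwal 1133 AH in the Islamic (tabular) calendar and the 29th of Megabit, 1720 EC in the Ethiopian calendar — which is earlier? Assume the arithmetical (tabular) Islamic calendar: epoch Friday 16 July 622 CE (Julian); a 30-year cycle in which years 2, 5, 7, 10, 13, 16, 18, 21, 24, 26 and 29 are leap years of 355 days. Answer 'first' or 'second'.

first

First date → JDN 2349651; second date → JDN 2352294.
JDN 2349651 < JDN 2352294, so the first date is earlier.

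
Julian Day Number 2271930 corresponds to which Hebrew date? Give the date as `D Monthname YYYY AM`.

15 Nisan 5268 AM

The proleptic Gregorian equivalent of JDN 2271930 is 26 March 1508.
In the Hebrew calendar that day is 15 Nisan 5268 AM.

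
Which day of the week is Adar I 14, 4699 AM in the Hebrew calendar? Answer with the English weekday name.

Wednesday

Equivalently 11 February 939 Gregorian, JDN 2064064.
JDN 2064064 mod 7 = 2, and JDN 0 was a Monday, so this is a Wednesday.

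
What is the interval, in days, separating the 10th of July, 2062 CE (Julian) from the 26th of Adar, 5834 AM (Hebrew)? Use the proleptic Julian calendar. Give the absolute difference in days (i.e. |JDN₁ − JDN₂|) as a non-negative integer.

4263

JDN of the first date = 2474394.
JDN of the second date = 2478657.
|2478657 − 2474394| = 4263.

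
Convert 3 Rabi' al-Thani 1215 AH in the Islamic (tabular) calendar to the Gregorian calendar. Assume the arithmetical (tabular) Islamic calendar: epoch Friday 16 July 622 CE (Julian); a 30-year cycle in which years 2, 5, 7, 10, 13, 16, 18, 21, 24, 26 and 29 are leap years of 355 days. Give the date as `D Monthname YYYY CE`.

Julian Day Number of the source date = 2378732.
Converting JDN 2378732 to the Gregorian calendar gives 24 August 1800 CE.

24 August 1800 CE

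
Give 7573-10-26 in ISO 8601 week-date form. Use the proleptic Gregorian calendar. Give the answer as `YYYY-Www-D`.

7573-W43-5

The weekday is Friday (ISO weekday 5).
That Friday belongs to ISO week 43 of ISO year 7573.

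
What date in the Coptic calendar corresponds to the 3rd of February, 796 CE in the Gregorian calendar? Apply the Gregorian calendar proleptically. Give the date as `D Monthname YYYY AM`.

4 Meshir 512 AM

Julian Day Number of the source date = 2011826.
Converting JDN 2011826 to the Coptic calendar gives 4 Meshir 512 AM.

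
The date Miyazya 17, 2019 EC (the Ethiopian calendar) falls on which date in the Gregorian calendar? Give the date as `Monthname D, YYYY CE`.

April 25, 2027 CE

Julian Day Number of the source date = 2461521.
Converting JDN 2461521 to the Gregorian calendar gives 25 April 2027 CE.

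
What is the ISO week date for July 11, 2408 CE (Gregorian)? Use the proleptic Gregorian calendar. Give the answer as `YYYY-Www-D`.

The weekday is Friday (ISO weekday 5).
That Friday belongs to ISO week 28 of ISO year 2408.

2408-W28-5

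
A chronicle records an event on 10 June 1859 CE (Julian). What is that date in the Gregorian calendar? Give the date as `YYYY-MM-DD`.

At this point the Julian calendar is 12 days behind the Gregorian.
10 June 1859 Julian + 12 days → 22 June 1859 Gregorian.

1859-06-22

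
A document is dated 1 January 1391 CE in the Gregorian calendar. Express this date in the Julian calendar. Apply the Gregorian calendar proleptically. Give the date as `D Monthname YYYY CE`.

24 December 1390 CE

At this point the Julian calendar is 8 days behind the Gregorian.
1 January 1391 Gregorian − 8 days → 24 December 1390 Julian.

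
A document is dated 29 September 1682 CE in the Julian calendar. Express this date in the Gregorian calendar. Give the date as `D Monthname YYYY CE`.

9 October 1682 CE

At this point the Julian calendar is 10 days behind the Gregorian.
29 September 1682 Julian + 10 days → 9 October 1682 Gregorian.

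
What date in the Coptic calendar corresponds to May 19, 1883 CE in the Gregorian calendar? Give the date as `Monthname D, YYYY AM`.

Julian Day Number of the source date = 2408950.
Converting JDN 2408950 to the Coptic calendar gives 12 Pashons 1599 AM.

Pashons 12, 1599 AM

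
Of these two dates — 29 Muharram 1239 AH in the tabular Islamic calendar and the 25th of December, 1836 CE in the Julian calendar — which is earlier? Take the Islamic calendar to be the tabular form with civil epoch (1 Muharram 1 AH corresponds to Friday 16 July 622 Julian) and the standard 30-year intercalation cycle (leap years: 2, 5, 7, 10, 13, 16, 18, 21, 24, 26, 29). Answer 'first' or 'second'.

The two dates have Julian Day Numbers 2387174 and 2392016 respectively.
Since 2387174 < 2392016, the first date comes first.

first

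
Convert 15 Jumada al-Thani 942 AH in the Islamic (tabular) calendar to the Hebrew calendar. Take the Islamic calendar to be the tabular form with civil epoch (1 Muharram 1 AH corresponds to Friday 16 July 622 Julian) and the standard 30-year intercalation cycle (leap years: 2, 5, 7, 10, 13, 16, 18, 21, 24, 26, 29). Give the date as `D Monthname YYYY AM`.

16 Tevet 5296 AM

Julian Day Number of the source date = 2282061.
Converting JDN 2282061 to the Hebrew calendar gives 16 Tevet 5296 AM.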